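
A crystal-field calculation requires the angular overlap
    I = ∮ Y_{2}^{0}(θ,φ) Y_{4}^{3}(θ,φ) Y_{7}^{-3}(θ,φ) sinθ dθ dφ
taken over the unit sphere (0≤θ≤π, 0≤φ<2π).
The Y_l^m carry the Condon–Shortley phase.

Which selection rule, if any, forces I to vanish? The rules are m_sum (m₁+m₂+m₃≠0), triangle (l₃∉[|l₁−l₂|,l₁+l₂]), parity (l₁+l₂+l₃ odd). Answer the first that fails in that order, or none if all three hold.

Σmᵢ = 0  ✓
l₃∈[|l₁−l₂|,l₁+l₂]=[2,6], have l₃=7  ✗
Σlᵢ = 13 ⇒ odd

triangle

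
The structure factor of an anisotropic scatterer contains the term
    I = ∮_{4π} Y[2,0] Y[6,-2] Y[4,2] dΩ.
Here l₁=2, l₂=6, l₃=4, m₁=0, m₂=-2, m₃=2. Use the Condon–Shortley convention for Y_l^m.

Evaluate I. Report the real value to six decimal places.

0.206144

Rules hold: Σm=0, L=12 even, 4≤4≤8.
N = 5·13·9 = 585
Δ = 4!·0!·8!/13! = 1/6435
Racah Σ t=2..2: t=2:+1/2304 = 1/2304
⇒ 3j(2 6 4; 0 0 0)² = 5/143, sgn +1
Racah Σ t=2..2: t=2:+1/5760 = 1/5760
⇒ 3j(2 6 4; 0 -2 2)² = 56/2145, sgn +1
4πI² = N·(3j₀)²·(3jₘ)² = 840/1573
I = +1·√(0.534011/4π) = 0.20614383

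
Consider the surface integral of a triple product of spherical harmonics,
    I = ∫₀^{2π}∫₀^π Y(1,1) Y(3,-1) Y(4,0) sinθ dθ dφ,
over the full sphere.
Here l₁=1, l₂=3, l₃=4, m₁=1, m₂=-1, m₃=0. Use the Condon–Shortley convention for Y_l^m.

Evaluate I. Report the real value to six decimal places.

Rules hold: Σm=0, L=8 even, 2≤4≤4.
N = 3·7·9 = 189
Δ = 0!·2!·6!/9! = 1/252
Racah Σ t=0..0: t=0:+1/36 = 1/36
⇒ 3j(1 3 4; 0 0 0)² = 4/63, sgn +1
Racah Σ t=0..0: t=0:+1/96 = 1/96
⇒ 3j(1 3 4; 1 -1 0)² = 1/42, sgn +1
4πI² = N·(3j₀)²·(3jₘ)² = 2/7
I = +1·√(0.285714/4π) = 0.15078601

0.150786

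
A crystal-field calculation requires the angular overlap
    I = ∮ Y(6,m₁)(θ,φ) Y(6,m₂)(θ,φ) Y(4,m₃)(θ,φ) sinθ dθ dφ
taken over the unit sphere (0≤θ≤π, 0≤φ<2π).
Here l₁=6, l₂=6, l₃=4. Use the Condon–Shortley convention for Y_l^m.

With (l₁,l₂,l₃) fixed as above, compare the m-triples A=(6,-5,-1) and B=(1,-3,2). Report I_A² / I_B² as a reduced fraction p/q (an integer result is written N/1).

l's match ⇒ only the (l;m) 3-j factors differ between A and B.
A: triangle coeff Δ(6,6,4) = 1/15315300; Σ_t [0,0]: t=0:+1/5806080 = 1/5806080; (3j)²=165/6188 [(6 6 4; 6 -5 -1)], sign=-1
B: triangle coeff Δ(6,6,4) = 1/15315300; Σ_t [1,3]: t=1:−1/483840 t=2:+1/51840 t=3:−1/69120 = 1/362880; (3j)²=16/17017 [(6 6 4; 1 -3 2)], sign=+1
I_A²/I_B² = (165/6188)/(16/17017) = 1815/64

1815/64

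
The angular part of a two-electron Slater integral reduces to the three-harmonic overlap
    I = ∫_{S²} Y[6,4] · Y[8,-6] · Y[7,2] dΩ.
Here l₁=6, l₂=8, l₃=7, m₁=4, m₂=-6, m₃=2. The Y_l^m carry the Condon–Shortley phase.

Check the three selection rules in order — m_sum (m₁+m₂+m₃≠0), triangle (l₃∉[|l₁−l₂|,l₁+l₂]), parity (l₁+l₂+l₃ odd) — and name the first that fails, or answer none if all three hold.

Σmᵢ = 0  ✓
l₃∈[|l₁−l₂|,l₁+l₂]=[2,14], have l₃=7  ✓
Σlᵢ = 21 ⇒ odd  ✗

parity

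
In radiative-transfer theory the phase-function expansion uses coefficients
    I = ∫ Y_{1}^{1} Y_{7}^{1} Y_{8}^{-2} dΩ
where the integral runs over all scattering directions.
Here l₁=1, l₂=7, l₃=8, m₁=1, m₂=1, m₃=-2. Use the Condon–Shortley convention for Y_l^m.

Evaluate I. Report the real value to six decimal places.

m-sum 0 ✓  L=16 even ✓  6≤8≤8 ✓
Π(2lᵢ+1) = 3×15×17 = 765
triangle coeff Δ(1,7,8) = 1/2040
Σ_t [0,0]: t=0:+1/25401600 = 1/25401600
(3j)²=8/255 [(1 7 8; 0 0 0)], sign=+1
Σ_t [0,0]: t=0:+1/58060800 = 1/58060800
(3j)²=3/136 [(1 7 8; 1 1 -2)], sign=+1
⇒ 4πI² = 9/17
I = (+1)√(9/17/(4π)) = 0.20525411

0.205254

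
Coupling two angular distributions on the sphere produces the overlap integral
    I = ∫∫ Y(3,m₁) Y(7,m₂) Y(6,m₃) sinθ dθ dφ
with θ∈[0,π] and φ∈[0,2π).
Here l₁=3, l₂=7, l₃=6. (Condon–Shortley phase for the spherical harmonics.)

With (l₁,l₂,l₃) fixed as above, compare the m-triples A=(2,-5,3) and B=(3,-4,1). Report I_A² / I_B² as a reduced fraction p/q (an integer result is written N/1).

l's match ⇒ only the (l;m) 3-j factors differ between A and B.
A: triangle coeff Δ(3,7,6) = 1/2042040; Σ_t [0,1]: t=0:+1/1935360 t=1:−1/4354560 = 1/3483648; (3j)²=125/12376 [(3 7 6; 2 -5 3)], sign=-1
B: triangle coeff Δ(3,7,6) = 1/2042040; Σ_t [0,0]: t=0:+1/1451520 = 1/1451520; (3j)²=75/3094 [(3 7 6; 3 -4 1)], sign=-1
I_A²/I_B² = (125/12376)/(75/3094) = 5/12

5/12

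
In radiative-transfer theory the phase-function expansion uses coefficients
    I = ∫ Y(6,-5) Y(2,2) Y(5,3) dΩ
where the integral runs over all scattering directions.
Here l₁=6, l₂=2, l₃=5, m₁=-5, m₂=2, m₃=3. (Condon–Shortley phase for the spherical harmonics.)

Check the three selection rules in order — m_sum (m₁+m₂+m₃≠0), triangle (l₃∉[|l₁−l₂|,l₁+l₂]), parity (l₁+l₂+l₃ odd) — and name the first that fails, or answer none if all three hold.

parity

Σmᵢ = 0  ✓
l₃∈[|l₁−l₂|,l₁+l₂]=[4,8], have l₃=5  ✓
Σlᵢ = 13 ⇒ odd  ✗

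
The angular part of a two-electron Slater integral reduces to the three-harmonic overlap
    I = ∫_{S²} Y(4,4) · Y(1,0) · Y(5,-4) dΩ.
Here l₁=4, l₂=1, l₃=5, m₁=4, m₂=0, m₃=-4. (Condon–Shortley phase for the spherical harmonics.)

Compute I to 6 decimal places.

m-sum 0 ✓  L=10 even ✓  3≤5≤5 ✓
Π(2lᵢ+1) = 9×3×11 = 297
triangle coeff Δ(4,1,5) = 1/495
Σ_t [0,0]: t=0:+1/576 = 1/576
(3j)²=5/99 [(4 1 5; 0 0 0)], sign=-1
Σ_t [0,0]: t=0:+1/40320 = 1/40320
(3j)²=1/55 [(4 1 5; 4 0 -4)], sign=-1
⇒ 4πI² = 3/11
I = (+1)√(3/11/(4π)) = 0.14731920

0.147319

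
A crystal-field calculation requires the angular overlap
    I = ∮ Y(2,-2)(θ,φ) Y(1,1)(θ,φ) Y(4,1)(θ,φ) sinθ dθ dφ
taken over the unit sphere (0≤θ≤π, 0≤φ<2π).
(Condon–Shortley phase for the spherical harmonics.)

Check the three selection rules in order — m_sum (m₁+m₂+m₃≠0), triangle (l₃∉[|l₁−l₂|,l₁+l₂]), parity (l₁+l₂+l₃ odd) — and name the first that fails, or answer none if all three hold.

azimuthal sum: -2 + 1 + 1 = 0  ✓
1 ≤ 4 ≤ 3 (triangle on l)  ✗
L = 2 + 1 + 4 = 7 (odd)

triangle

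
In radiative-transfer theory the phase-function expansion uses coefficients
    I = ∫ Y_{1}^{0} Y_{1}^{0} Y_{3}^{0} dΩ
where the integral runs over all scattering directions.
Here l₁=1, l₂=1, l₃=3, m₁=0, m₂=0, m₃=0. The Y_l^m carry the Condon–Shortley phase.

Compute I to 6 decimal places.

0.000000

l₃=3 ∉ [0,2] — triangle fails ⇒ I = 0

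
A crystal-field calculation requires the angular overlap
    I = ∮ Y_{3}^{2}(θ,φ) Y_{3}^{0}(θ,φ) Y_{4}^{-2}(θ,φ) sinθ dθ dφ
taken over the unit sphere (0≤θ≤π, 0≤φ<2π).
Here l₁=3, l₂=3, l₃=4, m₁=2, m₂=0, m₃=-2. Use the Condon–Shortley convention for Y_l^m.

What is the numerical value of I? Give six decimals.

-0.044418

Checks pass: Σm=0; 10 even; l₃=4∈[0,6].
(2·3+1)(2·3+1)(2·4+1) = 441
Δ: 2! 4! 4! / 11! → 1/34650
sum: t=0:+1/72 t=1:−1/16 t=2:+1/72 = -5/144
3j²(3 3 4; 0 0 0) = Δ·Π!·Σ² = 2/77  (sign -1)
sum: t=0:+1/72 t=1:−1/96 = 1/288
3j²(3 3 4; 2 0 -2) = Δ·Π!·Σ² = 1/462  (sign +1)
combine: 4πI² = 441·2/77·1/462 = 3/121
take √, sign -1: I = -0.04441841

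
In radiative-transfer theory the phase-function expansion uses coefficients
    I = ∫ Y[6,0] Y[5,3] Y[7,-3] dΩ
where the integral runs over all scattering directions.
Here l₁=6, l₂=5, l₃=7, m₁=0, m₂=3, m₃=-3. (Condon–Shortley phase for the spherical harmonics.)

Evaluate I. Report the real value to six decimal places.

Rules hold: Σm=0, L=18 even, 1≤7≤11.
N = 13·11·15 = 2145
Δ = 4!·8!·6!/19! = 1/174594420
Racah Σ t=0..4: t=0:+1/4147200 t=1:−1/207360 t=2:+1/82944 t=3:−1/207360 t=4:+1/4147200 = 1/345600
⇒ 3j(6 5 7; 0 0 0)² = 420/46189, sgn -1
Racah Σ t=2..4: t=2:+1/1658880 t=3:−1/518400 t=4:+1/1658880 = -1/1382400
⇒ 3j(6 5 7; 0 3 -3)² = 504/46189, sgn -1
4πI² = N·(3j₀)²·(3jₘ)² = 3175200/14919047
I = +1·√(0.212829/4π) = 0.13013978

0.130140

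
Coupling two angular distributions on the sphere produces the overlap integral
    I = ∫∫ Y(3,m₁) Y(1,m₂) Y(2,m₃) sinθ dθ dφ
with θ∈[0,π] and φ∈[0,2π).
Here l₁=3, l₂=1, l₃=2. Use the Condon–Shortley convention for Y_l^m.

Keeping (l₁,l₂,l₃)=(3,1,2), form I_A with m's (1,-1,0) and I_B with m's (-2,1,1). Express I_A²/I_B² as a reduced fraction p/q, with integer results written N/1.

3/5

Same 3,1,2: normalisation and zero-m 3j drop out of the ratio.
A: Δ: 2! 4! 0! / 7! → 1/105; sum: t=0:+1/8 = 1/8; 3j²(3 1 2; 1 -1 0) = Δ·Π!·Σ² = 2/35  (sign +1)
B: Δ: 2! 4! 0! / 7! → 1/105; sum: t=2:+1/12 = 1/12; 3j²(3 1 2; -2 1 1) = Δ·Π!·Σ² = 2/21  (sign -1)
I_A²/I_B² = (2/35)/(2/21) = 3/5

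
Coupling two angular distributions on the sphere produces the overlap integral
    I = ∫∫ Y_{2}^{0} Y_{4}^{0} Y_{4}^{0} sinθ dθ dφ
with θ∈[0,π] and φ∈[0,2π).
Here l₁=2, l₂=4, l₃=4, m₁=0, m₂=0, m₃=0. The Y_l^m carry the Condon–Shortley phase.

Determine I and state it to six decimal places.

0.163840

m-sum 0 ✓  L=10 even ✓  2≤4≤6 ✓
Π(2lᵢ+1) = 5×9×9 = 405
triangle coeff Δ(2,4,4) = 1/13860
Σ_t [0,2]: t=0:+1/192 t=1:−1/36 t=2:+1/192 = -5/288
(3j)²=20/693 [(2 4 4; 0 0 0)], sign=-1
(m-triple is (0,0,0) — same symbol as above.)
⇒ 4πI² = 2000/5929
I = (+1)√(2000/5929/(4π)) = 0.16383977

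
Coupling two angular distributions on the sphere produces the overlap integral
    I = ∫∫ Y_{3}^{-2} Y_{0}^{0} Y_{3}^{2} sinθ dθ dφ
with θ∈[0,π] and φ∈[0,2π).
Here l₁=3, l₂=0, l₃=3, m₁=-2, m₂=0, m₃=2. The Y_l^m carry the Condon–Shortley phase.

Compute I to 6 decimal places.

0.282095

Rules hold: Σm=0, L=6 even, 3≤3≤3.
N = 7·1·7 = 49
Δ = 0!·6!·0!/7! = 1/7
Racah Σ t=0..0: t=0:+1/36 = 1/36
⇒ 3j(3 0 3; 0 0 0)² = 1/7, sgn -1
Racah Σ t=0..0: t=0:+1/120 = 1/120
⇒ 3j(3 0 3; -2 0 2)² = 1/7, sgn -1
4πI² = N·(3j₀)²·(3jₘ)² = 1/1
I = +1·√(1/4π) = 0.28209479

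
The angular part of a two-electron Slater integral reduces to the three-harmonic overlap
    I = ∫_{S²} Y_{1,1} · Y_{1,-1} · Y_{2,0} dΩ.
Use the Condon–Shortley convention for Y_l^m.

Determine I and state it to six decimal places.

0.126157

m-sum 0 ✓  L=4 even ✓  0≤2≤2 ✓
Π(2lᵢ+1) = 3×3×5 = 45
triangle coeff Δ(1,1,2) = 1/30
Σ_t [0,0]: t=0:+1/1 = 1/1
(3j)²=2/15 [(1 1 2; 0 0 0)], sign=+1
Σ_t [0,0]: t=0:+1/4 = 1/4
(3j)²=1/30 [(1 1 2; 1 -1 0)], sign=+1
⇒ 4πI² = 1/5
I = (+1)√(1/5/(4π)) = 0.12615663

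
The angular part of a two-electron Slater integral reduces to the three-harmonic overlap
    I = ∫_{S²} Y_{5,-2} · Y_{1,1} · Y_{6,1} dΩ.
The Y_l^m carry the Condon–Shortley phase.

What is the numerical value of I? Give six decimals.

m-sum 0 ✓  L=12 even ✓  4≤6≤6 ✓
Π(2lᵢ+1) = 11×3×13 = 429
triangle coeff Δ(5,1,6) = 1/858
Σ_t [0,0]: t=0:+1/14400 = 1/14400
(3j)²=6/143 [(5 1 6; 0 0 0)], sign=+1
Σ_t [0,0]: t=0:+1/60480 = 1/60480
(3j)²=5/429 [(5 1 6; -2 1 1)], sign=-1
⇒ 4πI² = 30/143
I = (-1)√(30/143/(4π)) = -0.12920749

-0.129207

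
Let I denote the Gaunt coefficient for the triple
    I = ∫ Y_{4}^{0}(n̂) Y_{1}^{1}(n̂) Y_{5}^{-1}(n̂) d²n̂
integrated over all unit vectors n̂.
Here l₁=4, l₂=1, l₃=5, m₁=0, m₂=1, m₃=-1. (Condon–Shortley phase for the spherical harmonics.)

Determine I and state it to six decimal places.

-0.190188

Checks pass: Σm=0; 10 even; l₃=5∈[3,5].
(2·4+1)(2·1+1)(2·5+1) = 297
Δ: 0! 8! 2! / 11! → 1/495
sum: t=0:+1/576 = 1/576
3j²(4 1 5; 0 0 0) = Δ·Π!·Σ² = 5/99  (sign -1)
sum: t=0:+1/1152 = 1/1152
3j²(4 1 5; 0 1 -1) = Δ·Π!·Σ² = 1/33  (sign +1)
combine: 4πI² = 297·5/99·1/33 = 5/11
take √, sign -1: I = -0.19018827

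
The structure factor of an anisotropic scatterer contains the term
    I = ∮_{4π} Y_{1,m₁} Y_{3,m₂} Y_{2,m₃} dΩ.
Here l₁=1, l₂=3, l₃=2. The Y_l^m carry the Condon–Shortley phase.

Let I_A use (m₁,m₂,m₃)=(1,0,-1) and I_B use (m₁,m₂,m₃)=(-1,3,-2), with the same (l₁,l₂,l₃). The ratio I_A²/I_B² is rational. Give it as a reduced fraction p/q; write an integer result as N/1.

l's match ⇒ only the (l;m) 3-j factors differ between A and B.
A: triangle coeff Δ(1,3,2) = 1/105; Σ_t [0,0]: t=0:+1/12 = 1/12; (3j)²=1/35 [(1 3 2; 1 0 -1)], sign=-1
B: triangle coeff Δ(1,3,2) = 1/105; Σ_t [2,2]: t=2:+1/48 = 1/48; (3j)²=1/7 [(1 3 2; -1 3 -2)], sign=+1
I_A²/I_B² = (1/35)/(1/7) = 1/5

1/5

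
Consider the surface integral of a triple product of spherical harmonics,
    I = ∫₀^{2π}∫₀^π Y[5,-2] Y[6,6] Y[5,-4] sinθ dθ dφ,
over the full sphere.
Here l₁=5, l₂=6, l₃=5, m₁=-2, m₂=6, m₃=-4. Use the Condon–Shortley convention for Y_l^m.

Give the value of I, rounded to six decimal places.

Rules hold: Σm=0, L=16 even, 1≤5≤11.
N = 11·13·11 = 1573
Δ = 6!·4!·6!/17! = 1/28588560
Racah Σ t=1..5: t=1:−1/345600 t=2:+1/13824 t=3:−1/5184 t=4:+1/13824 t=5:−1/345600 = -7/129600
⇒ 3j(5 6 5; 0 0 0)² = 80/7293, sgn +1
Racah Σ t=6..6: t=6:+1/3110400 = 1/3110400
⇒ 3j(5 6 5; -2 6 -4)² = 21/1105, sgn -1
4πI² = N·(3j₀)²·(3jₘ)² = 1232/3757
I = -1·√(0.327921/4π) = -0.16153991

-0.161540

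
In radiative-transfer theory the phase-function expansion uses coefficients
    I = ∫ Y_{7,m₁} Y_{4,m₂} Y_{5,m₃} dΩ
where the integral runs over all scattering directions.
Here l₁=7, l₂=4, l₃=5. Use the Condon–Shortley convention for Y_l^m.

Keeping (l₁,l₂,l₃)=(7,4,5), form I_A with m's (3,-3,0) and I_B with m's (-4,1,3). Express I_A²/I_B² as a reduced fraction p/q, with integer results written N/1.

12005/1859

Shared (l₁,l₂,l₃)=(7,4,5): N and (l;000)² cancel in I_A²/I_B².
A: Δ = 6!·8!·2!/17! = 1/6126120; Racah Σ t=0..1: t=0:+1/414720 t=1:−1/172800 = -7/2073600; ⇒ 3j(7 4 5; 3 -3 0)² = 343/29172, sgn +1
B: Δ = 6!·8!·2!/17! = 1/6126120; Racah Σ t=3..5: t=3:−1/2903040 t=4:+1/241920 t=5:−1/345600 = 13/14515200; ⇒ 3j(7 4 5; -4 1 3)² = 13/7140, sgn +1
I_A²/I_B² = (343/29172)/(13/7140) = 12005/1859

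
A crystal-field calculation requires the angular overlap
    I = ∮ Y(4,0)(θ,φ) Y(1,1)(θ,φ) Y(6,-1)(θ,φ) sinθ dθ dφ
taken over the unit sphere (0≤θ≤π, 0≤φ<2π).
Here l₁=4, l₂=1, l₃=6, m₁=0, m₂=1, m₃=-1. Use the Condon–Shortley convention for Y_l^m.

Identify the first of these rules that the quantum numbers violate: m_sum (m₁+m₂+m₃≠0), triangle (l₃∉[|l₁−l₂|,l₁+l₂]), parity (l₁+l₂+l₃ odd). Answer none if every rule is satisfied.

Σmᵢ = 0  ✓
l₃∈[|l₁−l₂|,l₁+l₂]=[3,5], have l₃=6  ✗
Σlᵢ = 11 ⇒ odd

triangle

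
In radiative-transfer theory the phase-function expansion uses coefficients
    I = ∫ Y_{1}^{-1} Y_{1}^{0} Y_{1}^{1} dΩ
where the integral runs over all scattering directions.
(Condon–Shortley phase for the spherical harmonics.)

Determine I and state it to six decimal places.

0.000000

Σlᵢ=3 odd — θ-integrand is odd under cosθ→−cosθ; I=0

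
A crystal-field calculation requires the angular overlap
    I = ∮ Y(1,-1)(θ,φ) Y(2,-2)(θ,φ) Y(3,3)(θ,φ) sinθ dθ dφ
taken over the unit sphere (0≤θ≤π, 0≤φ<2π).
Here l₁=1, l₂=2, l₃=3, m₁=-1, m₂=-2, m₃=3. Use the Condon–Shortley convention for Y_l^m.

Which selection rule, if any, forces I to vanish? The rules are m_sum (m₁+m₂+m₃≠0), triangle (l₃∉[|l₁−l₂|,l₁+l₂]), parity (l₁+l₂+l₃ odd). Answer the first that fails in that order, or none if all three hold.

m₁+m₂+m₃ = -1 − 2 + 3 = 0  ✓
triangle: |1−2|=1 ≤ l₃=3 ≤ 1+2=3  ✓
parity: l₁+l₂+l₃ = 6 is even  ✓

none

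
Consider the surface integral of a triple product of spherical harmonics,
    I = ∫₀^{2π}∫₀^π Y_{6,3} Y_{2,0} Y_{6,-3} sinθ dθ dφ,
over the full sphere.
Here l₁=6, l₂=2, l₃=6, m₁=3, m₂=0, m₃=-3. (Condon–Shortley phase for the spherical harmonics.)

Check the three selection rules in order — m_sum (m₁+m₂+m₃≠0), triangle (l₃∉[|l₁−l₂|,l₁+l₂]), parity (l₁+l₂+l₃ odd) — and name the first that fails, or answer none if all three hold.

none

azimuthal sum: 3 + 0 − 3 = 0  ✓
4 ≤ 6 ≤ 8 (triangle on l)  ✓
L = 6 + 2 + 6 = 14 (even)  ✓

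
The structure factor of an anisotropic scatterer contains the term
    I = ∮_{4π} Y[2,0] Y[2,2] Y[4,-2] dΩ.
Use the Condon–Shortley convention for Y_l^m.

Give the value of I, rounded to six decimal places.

0.156078

m-sum 0 ✓  L=8 even ✓  0≤4≤4 ✓
Π(2lᵢ+1) = 5×5×9 = 225
triangle coeff Δ(2,2,4) = 1/630
Σ_t [0,0]: t=0:+1/16 = 1/16
(3j)²=2/35 [(2 2 4; 0 0 0)], sign=+1
Σ_t [0,0]: t=0:+1/96 = 1/96
(3j)²=1/42 [(2 2 4; 0 2 -2)], sign=+1
⇒ 4πI² = 15/49
I = (+1)√(15/49/(4π)) = 0.15607835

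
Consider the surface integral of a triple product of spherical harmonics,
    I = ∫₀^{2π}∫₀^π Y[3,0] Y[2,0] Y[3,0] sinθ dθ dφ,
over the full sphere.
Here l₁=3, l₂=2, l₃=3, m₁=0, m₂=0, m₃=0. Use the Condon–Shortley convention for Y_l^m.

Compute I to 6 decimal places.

Checks pass: Σm=0; 8 even; l₃=3∈[1,5].
(2·3+1)(2·2+1)(2·3+1) = 245
Δ: 2! 4! 2! / 9! → 1/3780
sum: t=0:+1/24 t=1:−1/4 t=2:+1/24 = -1/6
3j²(3 2 3; 0 0 0) = Δ·Π!·Σ² = 4/105  (sign +1)
(m-triple is (0,0,0) — same symbol as above.)
combine: 4πI² = 245·4/105·4/105 = 16/45
take √, sign +1: I = 0.16820883

0.168209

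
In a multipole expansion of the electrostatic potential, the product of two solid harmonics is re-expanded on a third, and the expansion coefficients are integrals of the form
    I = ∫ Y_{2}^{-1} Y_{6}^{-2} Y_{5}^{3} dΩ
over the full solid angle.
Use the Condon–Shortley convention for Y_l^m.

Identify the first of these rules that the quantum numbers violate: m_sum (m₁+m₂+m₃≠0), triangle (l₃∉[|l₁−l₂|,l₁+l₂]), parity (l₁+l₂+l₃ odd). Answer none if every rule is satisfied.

parity

Σmᵢ = 0  ✓
l₃∈[|l₁−l₂|,l₁+l₂]=[4,8], have l₃=5  ✓
Σlᵢ = 13 ⇒ odd  ✗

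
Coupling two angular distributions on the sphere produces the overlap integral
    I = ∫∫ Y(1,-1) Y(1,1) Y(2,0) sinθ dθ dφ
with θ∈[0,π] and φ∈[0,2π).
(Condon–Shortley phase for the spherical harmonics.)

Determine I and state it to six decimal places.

Rules hold: Σm=0, L=4 even, 0≤2≤2.
N = 3·3·5 = 45
Δ = 0!·2!·2!/5! = 1/30
Racah Σ t=0..0: t=0:+1/1 = 1/1
⇒ 3j(1 1 2; 0 0 0)² = 2/15, sgn +1
Racah Σ t=0..0: t=0:+1/4 = 1/4
⇒ 3j(1 1 2; -1 1 0)² = 1/30, sgn +1
4πI² = N·(3j₀)²·(3jₘ)² = 1/5
I = +1·√(0.2/4π) = 0.12615663

0.126157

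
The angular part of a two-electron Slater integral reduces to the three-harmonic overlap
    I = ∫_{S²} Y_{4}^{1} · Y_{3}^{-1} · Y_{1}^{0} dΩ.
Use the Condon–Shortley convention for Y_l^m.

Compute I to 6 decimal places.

Checks pass: Σm=0; 8 even; l₃=1∈[1,7].
(2·4+1)(2·3+1)(2·1+1) = 189
Δ: 6! 2! 0! / 9! → 1/252
sum: t=3:−1/36 = -1/36
3j²(4 3 1; 0 0 0) = Δ·Π!·Σ² = 4/63  (sign +1)
sum: t=2:+1/48 = 1/48
3j²(4 3 1; 1 -1 0) = Δ·Π!·Σ² = 5/84  (sign -1)
combine: 4πI² = 189·4/63·5/84 = 5/7
take √, sign -1: I = -0.23841361

-0.238414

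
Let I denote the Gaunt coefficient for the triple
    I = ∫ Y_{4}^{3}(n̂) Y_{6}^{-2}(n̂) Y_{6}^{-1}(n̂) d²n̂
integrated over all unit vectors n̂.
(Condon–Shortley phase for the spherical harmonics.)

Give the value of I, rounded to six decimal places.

Rules hold: Σm=0, L=16 even, 2≤6≤10.
N = 9·13·13 = 1521
Δ = 4!·4!·8!/17! = 1/15315300
Racah Σ t=0..4: t=0:+1/829440 t=1:−1/25920 t=2:+1/9216 t=3:−1/25920 t=4:+1/829440 = 7/207360
⇒ 3j(4 6 6; 0 0 0)² = 28/2431, sgn +1
Racah Σ t=0..1: t=0:+1/82944 t=1:−1/103680 = 1/414720
⇒ 3j(4 6 6; 3 -2 -1)² = 49/43758, sgn -1
4πI² = N·(3j₀)²·(3jₘ)² = 686/34969
I = -1·√(0.0196174/4π) = -0.03951077

-0.039511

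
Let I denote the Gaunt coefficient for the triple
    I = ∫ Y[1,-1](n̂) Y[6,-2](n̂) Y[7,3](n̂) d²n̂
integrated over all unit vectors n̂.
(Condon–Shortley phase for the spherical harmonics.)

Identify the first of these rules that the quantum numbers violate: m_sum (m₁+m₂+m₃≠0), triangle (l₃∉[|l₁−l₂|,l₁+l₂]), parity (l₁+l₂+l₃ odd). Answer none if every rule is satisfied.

Σmᵢ = 0  ✓
l₃∈[|l₁−l₂|,l₁+l₂]=[5,7], have l₃=7  ✓
Σlᵢ = 14 ⇒ even  ✓

none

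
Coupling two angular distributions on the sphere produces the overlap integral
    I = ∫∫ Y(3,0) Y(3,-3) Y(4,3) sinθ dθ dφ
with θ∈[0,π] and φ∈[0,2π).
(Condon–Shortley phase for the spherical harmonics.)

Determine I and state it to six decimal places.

0.203551

m-sum 0 ✓  L=10 even ✓  0≤4≤6 ✓
Π(2lᵢ+1) = 7×7×9 = 441
triangle coeff Δ(3,3,4) = 1/34650
Σ_t [0,2]: t=0:+1/72 t=1:−1/16 t=2:+1/72 = -5/144
(3j)²=2/77 [(3 3 4; 0 0 0)], sign=-1
Σ_t [0,0]: t=0:+1/288 = 1/288
(3j)²=1/22 [(3 3 4; 0 -3 3)], sign=-1
⇒ 4πI² = 63/121
I = (+1)√(63/121/(4π)) = 0.20355073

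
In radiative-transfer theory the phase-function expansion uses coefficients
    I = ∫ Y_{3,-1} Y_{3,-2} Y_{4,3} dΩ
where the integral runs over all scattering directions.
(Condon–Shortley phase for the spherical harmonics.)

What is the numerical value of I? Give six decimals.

-0.095955

Rules hold: Σm=0, L=10 even, 0≤4≤6.
N = 7·7·9 = 441
Δ = 2!·4!·4!/11! = 1/34650
Racah Σ t=0..2: t=0:+1/72 t=1:−1/16 t=2:+1/72 = -5/144
⇒ 3j(3 3 4; 0 0 0)² = 2/77, sgn -1
Racah Σ t=0..1: t=0:+1/288 t=1:−1/144 = -1/288
⇒ 3j(3 3 4; -1 -2 3)² = 1/99, sgn +1
4πI² = N·(3j₀)²·(3jₘ)² = 14/121
I = -1·√(0.115702/4π) = -0.09595473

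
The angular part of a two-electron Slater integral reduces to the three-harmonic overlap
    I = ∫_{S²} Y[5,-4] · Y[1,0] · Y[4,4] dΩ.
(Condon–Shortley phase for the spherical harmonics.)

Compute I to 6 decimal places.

m-sum 0 ✓  L=10 even ✓  4≤4≤6 ✓
Π(2lᵢ+1) = 11×3×9 = 297
triangle coeff Δ(5,1,4) = 1/495
Σ_t [1,1]: t=1:−1/576 = -1/576
(3j)²=5/99 [(5 1 4; 0 0 0)], sign=-1
Σ_t [1,1]: t=1:−1/40320 = -1/40320
(3j)²=1/55 [(5 1 4; -4 0 4)], sign=-1
⇒ 4πI² = 3/11
I = (+1)√(3/11/(4π)) = 0.14731920

0.147319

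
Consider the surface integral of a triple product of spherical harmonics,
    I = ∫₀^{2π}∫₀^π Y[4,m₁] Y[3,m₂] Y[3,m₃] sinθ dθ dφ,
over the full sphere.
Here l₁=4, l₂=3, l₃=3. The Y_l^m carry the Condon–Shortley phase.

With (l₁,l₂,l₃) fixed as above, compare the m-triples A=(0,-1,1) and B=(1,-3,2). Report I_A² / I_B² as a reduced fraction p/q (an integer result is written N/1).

l's match ⇒ only the (l;m) 3-j factors differ between A and B.
A: triangle coeff Δ(4,3,3) = 1/34650; Σ_t [0,2]: t=0:+1/1152 t=1:−1/36 t=2:+1/32 = 5/1152; (3j)²=1/1386 [(4 3 3; 0 -1 1)], sign=+1
B: triangle coeff Δ(4,3,3) = 1/34650; Σ_t [0,0]: t=0:+1/288 = 1/288; (3j)²=5/231 [(4 3 3; 1 -3 2)], sign=-1
I_A²/I_B² = (1/1386)/(5/231) = 1/30

1/30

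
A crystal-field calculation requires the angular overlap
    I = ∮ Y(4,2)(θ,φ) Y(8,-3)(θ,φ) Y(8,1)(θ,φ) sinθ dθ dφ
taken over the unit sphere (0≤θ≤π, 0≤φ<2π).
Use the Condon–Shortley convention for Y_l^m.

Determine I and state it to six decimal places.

0.073645

Checks pass: Σm=0; 20 even; l₃=8∈[4,12].
(2·4+1)(2·8+1)(2·8+1) = 2601
Δ: 4! 4! 12! / 21! → 1/185175900
sum: t=0:+1/557383680 t=1:−1/21772800 t=2:+1/8294400 t=3:−1/21772800 t=4:+1/557383680 = 1/30965760
3j²(4 8 8; 0 0 0) = Δ·Π!·Σ² = 36/4199  (sign +1)
sum: t=0:+1/58060800 t=1:−1/34836480 t=2:+1/209018880 = -1/149299200
3j²(4 8 8; 2 -3 1) = Δ·Π!·Σ² = 77/25194  (sign +1)
combine: 4πI² = 2601·36/4199·77/25194 = 4158/61009
take √, sign +1: I = 0.07364451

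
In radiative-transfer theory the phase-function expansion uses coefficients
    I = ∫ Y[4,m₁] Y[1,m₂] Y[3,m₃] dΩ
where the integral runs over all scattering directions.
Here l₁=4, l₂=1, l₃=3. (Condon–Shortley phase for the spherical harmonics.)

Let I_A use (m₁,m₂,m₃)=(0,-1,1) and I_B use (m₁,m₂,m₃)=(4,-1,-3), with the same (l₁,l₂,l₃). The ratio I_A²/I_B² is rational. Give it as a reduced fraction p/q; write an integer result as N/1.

3/14

Shared (l₁,l₂,l₃)=(4,1,3): N and (l;000)² cancel in I_A²/I_B².
A: Δ = 2!·6!·0!/9! = 1/252; Racah Σ t=0..0: t=0:+1/96 = 1/96; ⇒ 3j(4 1 3; 0 -1 1)² = 1/42, sgn +1
B: Δ = 2!·6!·0!/9! = 1/252; Racah Σ t=0..0: t=0:+1/1440 = 1/1440; ⇒ 3j(4 1 3; 4 -1 -3)² = 1/9, sgn +1
I_A²/I_B² = (1/42)/(1/9) = 3/14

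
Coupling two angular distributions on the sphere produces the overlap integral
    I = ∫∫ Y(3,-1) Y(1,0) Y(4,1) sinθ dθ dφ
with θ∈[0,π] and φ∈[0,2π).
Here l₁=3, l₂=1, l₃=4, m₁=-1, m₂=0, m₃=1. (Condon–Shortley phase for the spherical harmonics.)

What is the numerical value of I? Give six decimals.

Rules hold: Σm=0, L=8 even, 2≤4≤4.
N = 7·3·9 = 189
Δ = 0!·6!·2!/9! = 1/252
Racah Σ t=0..0: t=0:+1/36 = 1/36
⇒ 3j(3 1 4; 0 0 0)² = 4/63, sgn +1
Racah Σ t=0..0: t=0:+1/48 = 1/48
⇒ 3j(3 1 4; -1 0 1)² = 5/84, sgn -1
4πI² = N·(3j₀)²·(3jₘ)² = 5/7
I = -1·√(0.714286/4π) = -0.23841361

-0.238414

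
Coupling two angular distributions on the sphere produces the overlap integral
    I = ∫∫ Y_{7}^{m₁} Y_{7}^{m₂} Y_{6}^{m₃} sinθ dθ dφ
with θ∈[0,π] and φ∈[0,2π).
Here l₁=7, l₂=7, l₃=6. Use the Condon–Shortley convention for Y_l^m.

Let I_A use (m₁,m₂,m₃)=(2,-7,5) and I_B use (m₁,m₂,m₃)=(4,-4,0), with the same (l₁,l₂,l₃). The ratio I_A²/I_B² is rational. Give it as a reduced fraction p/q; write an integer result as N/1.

117/128

Same 7,7,6: normalisation and zero-m 3j drop out of the ratio.
A: Δ: 8! 6! 6! / 21! → 1/2444321880; sum: t=0:+1/3483648000 = 1/3483648000; 3j²(7 7 6; 2 -7 5) = Δ·Π!·Σ² = 33/6460  (sign -1)
B: Δ: 8! 6! 6! / 21! → 1/2444321880; sum: t=0:+1/52254720 t=1:−1/11612160 t=2:+1/20736000 t=3:−1/373248000 = -1/46656000; 3j²(7 7 6; 4 -4 0) = Δ·Π!·Σ² = 352/62985  (sign -1)
I_A²/I_B² = (33/6460)/(352/62985) = 117/128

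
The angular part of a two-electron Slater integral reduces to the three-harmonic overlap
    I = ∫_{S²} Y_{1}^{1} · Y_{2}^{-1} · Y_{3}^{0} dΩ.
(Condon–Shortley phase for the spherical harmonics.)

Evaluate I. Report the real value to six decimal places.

Checks pass: Σm=0; 6 even; l₃=3∈[1,3].
(2·1+1)(2·2+1)(2·3+1) = 105
Δ: 0! 2! 4! / 7! → 1/105
sum: t=0:+1/4 = 1/4
3j²(1 2 3; 0 0 0) = Δ·Π!·Σ² = 3/35  (sign -1)
sum: t=0:+1/12 = 1/12
3j²(1 2 3; 1 -1 0) = Δ·Π!·Σ² = 1/35  (sign -1)
combine: 4πI² = 105·3/35·1/35 = 9/35
take √, sign +1: I = 0.14304817

0.143048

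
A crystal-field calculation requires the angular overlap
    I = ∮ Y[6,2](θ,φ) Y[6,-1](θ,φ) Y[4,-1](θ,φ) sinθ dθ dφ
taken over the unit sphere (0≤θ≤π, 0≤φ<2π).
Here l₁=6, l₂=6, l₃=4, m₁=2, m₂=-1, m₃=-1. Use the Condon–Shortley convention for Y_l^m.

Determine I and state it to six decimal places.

0.113069

m-sum 0 ✓  L=16 even ✓  0≤4≤12 ✓
Π(2lᵢ+1) = 13×13×9 = 1521
triangle coeff Δ(6,6,4) = 1/15315300
Σ_t [2,6]: t=2:+1/829440 t=3:−1/25920 t=4:+1/9216 t=5:−1/25920 t=6:+1/829440 = 7/207360
(3j)²=28/2431 [(6 6 4; 0 0 0)], sign=+1
Σ_t [1,4]: t=1:−1/725760 t=2:+1/34560 t=3:−1/17280 t=4:+1/82944 = -53/2903040
(3j)²=2809/306306 [(6 6 4; 2 -1 -1)], sign=+1
⇒ 4πI² = 5618/34969
I = (+1)√(5618/34969/(4π)) = 0.11306920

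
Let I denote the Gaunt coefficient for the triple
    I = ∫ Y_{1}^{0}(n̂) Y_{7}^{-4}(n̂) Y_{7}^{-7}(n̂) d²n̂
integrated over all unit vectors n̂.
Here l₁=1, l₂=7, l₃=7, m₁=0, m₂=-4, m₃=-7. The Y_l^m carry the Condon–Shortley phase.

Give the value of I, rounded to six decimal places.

0.000000

0 − 4 − 7 = -11 ≠ 0: azimuthal integral kills it; I = 0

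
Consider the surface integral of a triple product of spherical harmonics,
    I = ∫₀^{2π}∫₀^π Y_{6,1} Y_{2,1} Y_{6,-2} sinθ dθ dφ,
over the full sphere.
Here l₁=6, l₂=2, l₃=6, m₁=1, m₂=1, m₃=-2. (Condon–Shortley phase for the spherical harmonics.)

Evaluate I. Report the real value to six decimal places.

0.088837

Checks pass: Σm=0; 14 even; l₃=6∈[4,8].
(2·6+1)(2·2+1)(2·6+1) = 845
Δ: 2! 10! 2! / 15! → 1/90090
sum: t=0:+1/69120 t=1:−1/14400 t=2:+1/69120 = -7/172800
3j²(6 2 6; 0 0 0) = Δ·Π!·Σ² = 14/715  (sign -1)
sum: t=1:−1/34560 t=2:+1/60480 = -1/80640
3j²(6 2 6; 1 1 -2) = Δ·Π!·Σ² = 6/1001  (sign -1)
combine: 4πI² = 845·14/715·6/1001 = 12/121
take √, sign +1: I = 0.08883682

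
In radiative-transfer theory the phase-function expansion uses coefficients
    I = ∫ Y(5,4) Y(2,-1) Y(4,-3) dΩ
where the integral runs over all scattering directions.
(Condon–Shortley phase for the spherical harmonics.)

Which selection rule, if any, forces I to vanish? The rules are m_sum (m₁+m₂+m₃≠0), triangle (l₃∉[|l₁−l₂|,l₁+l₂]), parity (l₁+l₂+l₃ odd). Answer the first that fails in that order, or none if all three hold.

m₁+m₂+m₃ = 4 − 1 − 3 = 0  ✓
triangle: |5−2|=3 ≤ l₃=4 ≤ 5+2=7  ✓
parity: l₁+l₂+l₃ = 11 is odd  ✗

parity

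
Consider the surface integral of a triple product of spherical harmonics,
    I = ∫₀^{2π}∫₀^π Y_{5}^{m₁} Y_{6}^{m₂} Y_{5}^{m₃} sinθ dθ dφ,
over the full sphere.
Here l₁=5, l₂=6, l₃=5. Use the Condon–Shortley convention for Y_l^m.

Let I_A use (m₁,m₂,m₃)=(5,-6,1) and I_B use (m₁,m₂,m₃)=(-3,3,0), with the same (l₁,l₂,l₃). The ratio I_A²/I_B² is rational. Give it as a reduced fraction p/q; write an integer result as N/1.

66/125

Shared (l₁,l₂,l₃)=(5,6,5): N and (l;000)² cancel in I_A²/I_B².
A: Δ = 6!·4!·6!/17! = 1/28588560; Racah Σ t=0..0: t=0:+1/12441600 = 1/12441600; ⇒ 3j(5 6 5; 5 -6 1)² = 3/442, sgn +1
B: Δ = 6!·4!·6!/17! = 1/28588560; Racah Σ t=4..6: t=4:+1/138240 t=5:−1/34560 t=6:+1/103680 = -1/82944; ⇒ 3j(5 6 5; -3 3 0)² = 125/9724, sgn +1
I_A²/I_B² = (3/442)/(125/9724) = 66/125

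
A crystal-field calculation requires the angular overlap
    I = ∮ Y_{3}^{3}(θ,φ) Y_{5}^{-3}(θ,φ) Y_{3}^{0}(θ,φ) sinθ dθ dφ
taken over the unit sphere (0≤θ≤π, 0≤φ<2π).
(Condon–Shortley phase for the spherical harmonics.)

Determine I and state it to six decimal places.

0.000000

Σlᵢ=11 odd — θ-integrand is odd under cosθ→−cosθ; I=0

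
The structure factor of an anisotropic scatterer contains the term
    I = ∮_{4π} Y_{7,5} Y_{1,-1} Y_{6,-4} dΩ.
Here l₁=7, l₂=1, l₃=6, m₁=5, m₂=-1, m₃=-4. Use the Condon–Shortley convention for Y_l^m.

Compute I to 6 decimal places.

-0.284256

Rules hold: Σm=0, L=14 even, 6≤6≤8.
N = 15·3·13 = 585
Δ = 2!·12!·0!/15! = 1/1365
Racah Σ t=1..1: t=1:−1/518400 = -1/518400
⇒ 3j(7 1 6; 0 0 0)² = 7/195, sgn -1
Racah Σ t=0..0: t=0:+1/14515200 = 1/14515200
⇒ 3j(7 1 6; 5 -1 -4)² = 22/455, sgn +1
4πI² = N·(3j₀)²·(3jₘ)² = 66/65
I = -1·√(1.01538/4π) = -0.28425647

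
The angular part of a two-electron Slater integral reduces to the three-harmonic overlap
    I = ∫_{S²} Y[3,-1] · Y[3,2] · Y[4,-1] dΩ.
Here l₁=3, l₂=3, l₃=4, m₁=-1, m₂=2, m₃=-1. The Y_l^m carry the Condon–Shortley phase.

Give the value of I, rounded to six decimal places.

m-sum 0 ✓  L=10 even ✓  0≤4≤6 ✓
Π(2lᵢ+1) = 7×7×9 = 441
triangle coeff Δ(3,3,4) = 1/34650
Σ_t [0,2]: t=0:+1/72 t=1:−1/16 t=2:+1/72 = -5/144
(3j)²=2/77 [(3 3 4; 0 0 0)], sign=-1
Σ_t [1,2]: t=1:−1/144 t=2:+1/48 = 1/72
(3j)²=16/693 [(3 3 4; -1 2 -1)], sign=-1
⇒ 4πI² = 32/121
I = (+1)√(32/121/(4π)) = 0.14506992

0.145070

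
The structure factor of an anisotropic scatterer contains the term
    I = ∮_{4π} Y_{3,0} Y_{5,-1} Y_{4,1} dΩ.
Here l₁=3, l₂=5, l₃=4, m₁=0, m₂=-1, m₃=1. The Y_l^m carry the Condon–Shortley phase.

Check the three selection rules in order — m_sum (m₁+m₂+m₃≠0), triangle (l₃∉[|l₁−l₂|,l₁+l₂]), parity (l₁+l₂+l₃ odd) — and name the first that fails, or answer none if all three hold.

m₁+m₂+m₃ = 0 − 1 + 1 = 0  ✓
triangle: |3−5|=2 ≤ l₃=4 ≤ 3+5=8  ✓
parity: l₁+l₂+l₃ = 12 is even  ✓

none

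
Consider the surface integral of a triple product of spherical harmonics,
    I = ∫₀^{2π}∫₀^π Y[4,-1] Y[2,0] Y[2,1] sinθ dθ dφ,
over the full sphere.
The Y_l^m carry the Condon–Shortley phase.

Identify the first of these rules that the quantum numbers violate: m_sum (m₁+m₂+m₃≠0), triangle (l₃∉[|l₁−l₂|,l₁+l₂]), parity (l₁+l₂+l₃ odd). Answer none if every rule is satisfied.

none

azimuthal sum: -1 + 0 + 1 = 0  ✓
2 ≤ 2 ≤ 6 (triangle on l)  ✓
L = 4 + 2 + 2 = 8 (even)  ✓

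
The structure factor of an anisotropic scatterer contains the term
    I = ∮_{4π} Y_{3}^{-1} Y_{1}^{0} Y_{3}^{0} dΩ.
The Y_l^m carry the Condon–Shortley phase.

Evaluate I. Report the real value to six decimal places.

0.000000

-1 + 0 + 0 = -1 ≠ 0: azimuthal integral kills it; I = 0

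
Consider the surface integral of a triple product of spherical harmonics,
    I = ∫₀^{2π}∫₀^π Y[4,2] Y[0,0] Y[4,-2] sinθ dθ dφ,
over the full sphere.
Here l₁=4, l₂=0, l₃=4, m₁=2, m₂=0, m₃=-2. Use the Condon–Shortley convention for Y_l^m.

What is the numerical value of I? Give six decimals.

0.282095

Rules hold: Σm=0, L=8 even, 4≤4≤4.
N = 9·1·9 = 81
Δ = 0!·8!·0!/9! = 1/9
Racah Σ t=0..0: t=0:+1/576 = 1/576
⇒ 3j(4 0 4; 0 0 0)² = 1/9, sgn +1
Racah Σ t=0..0: t=0:+1/1440 = 1/1440
⇒ 3j(4 0 4; 2 0 -2)² = 1/9, sgn +1
4πI² = N·(3j₀)²·(3jₘ)² = 1/1
I = +1·√(1/4π) = 0.28209479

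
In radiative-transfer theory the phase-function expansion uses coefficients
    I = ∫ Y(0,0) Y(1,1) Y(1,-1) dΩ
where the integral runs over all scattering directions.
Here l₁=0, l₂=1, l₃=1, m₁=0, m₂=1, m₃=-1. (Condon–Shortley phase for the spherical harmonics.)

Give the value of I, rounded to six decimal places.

Rules hold: Σm=0, L=2 even, 1≤1≤1.
N = 1·3·3 = 9
Δ = 0!·0!·2!/3! = 1/3
Racah Σ t=0..0: t=0:+1/1 = 1/1
⇒ 3j(0 1 1; 0 0 0)² = 1/3, sgn -1
Racah Σ t=0..0: t=0:+1/2 = 1/2
⇒ 3j(0 1 1; 0 1 -1)² = 1/3, sgn +1
4πI² = N·(3j₀)²·(3jₘ)² = 1/1
I = -1·√(1/4π) = -0.28209479

-0.282095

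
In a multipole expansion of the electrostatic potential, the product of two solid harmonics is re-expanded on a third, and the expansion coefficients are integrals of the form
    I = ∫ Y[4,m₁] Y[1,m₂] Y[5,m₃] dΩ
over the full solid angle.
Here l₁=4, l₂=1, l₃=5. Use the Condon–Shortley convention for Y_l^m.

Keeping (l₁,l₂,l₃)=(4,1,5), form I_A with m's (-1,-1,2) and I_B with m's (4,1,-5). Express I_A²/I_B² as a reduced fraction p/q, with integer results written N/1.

7/15

Same 4,1,5: normalisation and zero-m 3j drop out of the ratio.
A: Δ: 0! 8! 2! / 11! → 1/495; sum: t=0:+1/1440 = 1/1440; 3j²(4 1 5; -1 -1 2) = Δ·Π!·Σ² = 7/165  (sign -1)
B: Δ: 0! 8! 2! / 11! → 1/495; sum: t=0:+1/80640 = 1/80640; 3j²(4 1 5; 4 1 -5) = Δ·Π!·Σ² = 1/11  (sign +1)
I_A²/I_B² = (7/165)/(1/11) = 7/15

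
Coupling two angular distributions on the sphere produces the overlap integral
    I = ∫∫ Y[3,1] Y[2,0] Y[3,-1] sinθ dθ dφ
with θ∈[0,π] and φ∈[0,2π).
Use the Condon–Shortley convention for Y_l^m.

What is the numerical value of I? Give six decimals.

Checks pass: Σm=0; 8 even; l₃=3∈[1,5].
(2·3+1)(2·2+1)(2·3+1) = 245
Δ: 2! 4! 2! / 9! → 1/3780
sum: t=0:+1/24 t=1:−1/4 t=2:+1/24 = -1/6
3j²(3 2 3; 0 0 0) = Δ·Π!·Σ² = 4/105  (sign +1)
sum: t=0:+1/16 t=1:−1/6 t=2:+1/96 = -3/32
3j²(3 2 3; 1 0 -1) = Δ·Π!·Σ² = 3/140  (sign -1)
combine: 4πI² = 245·4/105·3/140 = 1/5
take √, sign -1: I = -0.12615663

-0.126157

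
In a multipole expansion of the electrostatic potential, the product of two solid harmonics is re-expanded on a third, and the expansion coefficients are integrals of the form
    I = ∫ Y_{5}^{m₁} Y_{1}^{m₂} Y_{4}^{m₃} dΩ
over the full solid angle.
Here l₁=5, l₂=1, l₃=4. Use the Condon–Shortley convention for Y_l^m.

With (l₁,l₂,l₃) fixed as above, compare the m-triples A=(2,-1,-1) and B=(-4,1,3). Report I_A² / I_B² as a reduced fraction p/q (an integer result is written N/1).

7/12

Shared (l₁,l₂,l₃)=(5,1,4): N and (l;000)² cancel in I_A²/I_B².
A: Δ = 2!·8!·0!/11! = 1/495; Racah Σ t=0..0: t=0:+1/1440 = 1/1440; ⇒ 3j(5 1 4; 2 -1 -1)² = 7/165, sgn -1
B: Δ = 2!·8!·0!/11! = 1/495; Racah Σ t=2..2: t=2:+1/10080 = 1/10080; ⇒ 3j(5 1 4; -4 1 3)² = 4/55, sgn -1
I_A²/I_B² = (7/165)/(4/55) = 7/12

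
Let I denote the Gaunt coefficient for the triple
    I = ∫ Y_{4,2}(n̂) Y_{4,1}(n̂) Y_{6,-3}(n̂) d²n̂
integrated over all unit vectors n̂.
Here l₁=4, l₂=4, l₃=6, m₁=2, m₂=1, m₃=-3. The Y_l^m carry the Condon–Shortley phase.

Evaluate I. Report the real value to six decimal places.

m-sum 0 ✓  L=14 even ✓  0≤6≤8 ✓
Π(2lᵢ+1) = 9×9×13 = 1053
triangle coeff Δ(4,4,6) = 1/1261260
Σ_t [0,2]: t=0:+1/4608 t=1:−1/1296 t=2:+1/4608 = -7/20736
(3j)²=20/1287 [(4 4 6; 0 0 0)], sign=-1
Σ_t [0,2]: t=0:+1/11520 t=1:−1/5760 t=2:+1/51840 = -7/103680
(3j)²=7/858 [(4 4 6; 2 1 -3)], sign=+1
⇒ 4πI² = 210/1573
I = (-1)√(210/1573/(4π)) = -0.10307192

-0.103072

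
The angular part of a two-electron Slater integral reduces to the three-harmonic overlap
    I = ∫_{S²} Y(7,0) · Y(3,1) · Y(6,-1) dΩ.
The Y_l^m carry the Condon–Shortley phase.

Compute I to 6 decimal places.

0.006417

m-sum 0 ✓  L=16 even ✓  4≤6≤10 ✓
Π(2lᵢ+1) = 15×7×13 = 1365
triangle coeff Δ(7,3,6) = 1/2042040
Σ_t [1,3]: t=1:−1/207360 t=2:+1/57600 t=3:−1/207360 = 1/129600
(3j)²=168/12155 [(7 3 6; 0 0 0)], sign=+1
Σ_t [2,4]: t=2:+1/115200 t=3:−1/103680 t=4:+1/1451520 = -1/3628800
(3j)²=1/36465 [(7 3 6; 0 1 -1)], sign=+1
⇒ 4πI² = 1176/2272985
I = (+1)√(1176/2272985/(4π)) = 0.00641653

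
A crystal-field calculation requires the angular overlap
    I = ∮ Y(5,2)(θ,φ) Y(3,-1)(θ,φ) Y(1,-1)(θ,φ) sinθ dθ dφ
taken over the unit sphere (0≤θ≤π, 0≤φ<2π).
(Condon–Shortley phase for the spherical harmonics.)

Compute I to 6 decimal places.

triangle: need 2≤l₃≤8, have 1; I=0

0.000000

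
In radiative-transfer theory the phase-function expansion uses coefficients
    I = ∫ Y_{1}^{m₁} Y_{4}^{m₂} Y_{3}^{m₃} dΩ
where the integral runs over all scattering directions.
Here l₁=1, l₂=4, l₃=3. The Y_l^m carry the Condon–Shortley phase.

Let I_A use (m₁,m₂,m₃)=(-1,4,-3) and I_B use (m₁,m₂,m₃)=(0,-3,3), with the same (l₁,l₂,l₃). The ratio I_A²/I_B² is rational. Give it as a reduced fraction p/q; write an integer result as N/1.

4/1

l's match ⇒ only the (l;m) 3-j factors differ between A and B.
A: triangle coeff Δ(1,4,3) = 1/252; Σ_t [2,2]: t=2:+1/1440 = 1/1440; (3j)²=1/9 [(1 4 3; -1 4 -3)], sign=+1
B: triangle coeff Δ(1,4,3) = 1/252; Σ_t [1,1]: t=1:−1/720 = -1/720; (3j)²=1/36 [(1 4 3; 0 -3 3)], sign=-1
I_A²/I_B² = (1/9)/(1/36) = 4/1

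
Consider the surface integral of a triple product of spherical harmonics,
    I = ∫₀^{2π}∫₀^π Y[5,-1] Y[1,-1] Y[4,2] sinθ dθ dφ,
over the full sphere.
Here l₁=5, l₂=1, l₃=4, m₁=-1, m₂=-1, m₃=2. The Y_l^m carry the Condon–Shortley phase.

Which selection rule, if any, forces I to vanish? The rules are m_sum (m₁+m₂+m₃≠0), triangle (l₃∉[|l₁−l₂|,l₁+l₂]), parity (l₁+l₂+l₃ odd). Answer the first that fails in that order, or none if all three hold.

none

azimuthal sum: -1 − 1 + 2 = 0  ✓
4 ≤ 4 ≤ 6 (triangle on l)  ✓
L = 5 + 1 + 4 = 10 (even)  ✓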